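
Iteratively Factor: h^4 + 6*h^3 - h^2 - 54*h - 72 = (h + 3)*(h^3 + 3*h^2 - 10*h - 24) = (h - 3)*(h + 3)*(h^2 + 6*h + 8) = (h - 3)*(h + 2)*(h + 3)*(h + 4)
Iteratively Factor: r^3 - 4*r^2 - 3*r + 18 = (r - 3)*(r^2 - r - 6) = (r - 3)^2*(r + 2)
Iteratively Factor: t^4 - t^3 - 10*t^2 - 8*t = (t + 2)*(t^3 - 3*t^2 - 4*t) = (t - 4)*(t + 2)*(t^2 + t) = (t - 4)*(t + 1)*(t + 2)*(t)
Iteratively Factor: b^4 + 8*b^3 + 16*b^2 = (b + 4)*(b^3 + 4*b^2) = (b + 4)^2*(b^2) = b*(b + 4)^2*(b)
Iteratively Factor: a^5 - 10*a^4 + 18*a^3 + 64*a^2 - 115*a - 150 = (a - 5)*(a^4 - 5*a^3 - 7*a^2 + 29*a + 30) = (a - 5)*(a + 2)*(a^3 - 7*a^2 + 7*a + 15) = (a - 5)*(a + 1)*(a + 2)*(a^2 - 8*a + 15) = (a - 5)^2*(a + 1)*(a + 2)*(a - 3)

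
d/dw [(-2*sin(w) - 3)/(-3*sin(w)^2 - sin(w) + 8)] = (-18*sin(w) + 3*cos(2*w) - 22)*cos(w)/(3*sin(w)^2 + sin(w) - 8)^2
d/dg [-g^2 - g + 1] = -2*g - 1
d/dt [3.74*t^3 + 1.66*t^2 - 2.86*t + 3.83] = 11.22*t^2 + 3.32*t - 2.86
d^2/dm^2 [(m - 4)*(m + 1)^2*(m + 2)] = 12*m^2 - 22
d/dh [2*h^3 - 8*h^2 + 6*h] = 6*h^2 - 16*h + 6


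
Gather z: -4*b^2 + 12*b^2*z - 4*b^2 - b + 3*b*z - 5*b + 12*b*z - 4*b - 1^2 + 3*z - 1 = -8*b^2 - 10*b + z*(12*b^2 + 15*b + 3) - 2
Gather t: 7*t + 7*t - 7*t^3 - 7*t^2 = -7*t^3 - 7*t^2 + 14*t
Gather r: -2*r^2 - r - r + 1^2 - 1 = -2*r^2 - 2*r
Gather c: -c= -c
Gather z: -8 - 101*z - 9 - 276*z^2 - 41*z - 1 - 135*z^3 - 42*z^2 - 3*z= -135*z^3 - 318*z^2 - 145*z - 18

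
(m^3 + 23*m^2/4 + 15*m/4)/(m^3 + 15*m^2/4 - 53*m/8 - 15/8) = 2*m*(4*m + 3)/(8*m^2 - 10*m - 3)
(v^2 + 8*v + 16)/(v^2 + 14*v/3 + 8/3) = 3*(v + 4)/(3*v + 2)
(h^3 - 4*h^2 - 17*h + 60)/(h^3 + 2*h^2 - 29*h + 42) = (h^2 - h - 20)/(h^2 + 5*h - 14)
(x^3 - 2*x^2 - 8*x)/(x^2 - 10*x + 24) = x*(x + 2)/(x - 6)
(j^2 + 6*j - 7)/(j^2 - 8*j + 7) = (j + 7)/(j - 7)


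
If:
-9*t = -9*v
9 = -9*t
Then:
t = -1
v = -1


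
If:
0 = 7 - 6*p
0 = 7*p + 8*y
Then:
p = 7/6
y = -49/48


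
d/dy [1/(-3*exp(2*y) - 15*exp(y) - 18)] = (2*exp(y) + 5)*exp(y)/(3*(exp(2*y) + 5*exp(y) + 6)^2)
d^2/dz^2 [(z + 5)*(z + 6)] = 2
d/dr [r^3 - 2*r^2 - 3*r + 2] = 3*r^2 - 4*r - 3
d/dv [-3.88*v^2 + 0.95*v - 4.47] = 0.95 - 7.76*v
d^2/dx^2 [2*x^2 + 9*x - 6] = 4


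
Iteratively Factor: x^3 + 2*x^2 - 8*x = (x)*(x^2 + 2*x - 8) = x*(x + 4)*(x - 2)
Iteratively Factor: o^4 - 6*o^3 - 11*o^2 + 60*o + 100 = (o + 2)*(o^3 - 8*o^2 + 5*o + 50) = (o - 5)*(o + 2)*(o^2 - 3*o - 10) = (o - 5)*(o + 2)^2*(o - 5)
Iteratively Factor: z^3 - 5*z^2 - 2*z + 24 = (z + 2)*(z^2 - 7*z + 12) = (z - 4)*(z + 2)*(z - 3)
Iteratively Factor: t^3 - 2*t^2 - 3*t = (t)*(t^2 - 2*t - 3) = t*(t - 3)*(t + 1)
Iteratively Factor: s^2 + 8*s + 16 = (s + 4)*(s + 4)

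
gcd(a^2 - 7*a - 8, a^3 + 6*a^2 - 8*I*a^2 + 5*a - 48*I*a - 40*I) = a + 1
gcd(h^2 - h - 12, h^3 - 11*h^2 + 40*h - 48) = h - 4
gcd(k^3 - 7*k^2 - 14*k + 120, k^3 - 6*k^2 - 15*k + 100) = k^2 - k - 20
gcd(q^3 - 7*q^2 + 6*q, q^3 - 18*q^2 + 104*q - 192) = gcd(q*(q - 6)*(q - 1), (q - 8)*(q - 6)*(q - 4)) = q - 6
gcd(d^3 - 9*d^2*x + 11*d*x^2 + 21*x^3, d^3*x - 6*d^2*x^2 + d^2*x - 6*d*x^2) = 1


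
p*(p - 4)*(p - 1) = p^3 - 5*p^2 + 4*p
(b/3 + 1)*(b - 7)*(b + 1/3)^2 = b^4/3 - 10*b^3/9 - 212*b^2/27 - 130*b/27 - 7/9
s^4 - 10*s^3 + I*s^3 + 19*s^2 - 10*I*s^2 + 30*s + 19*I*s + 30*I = (s - 6)*(s - 5)*(s + 1)*(s + I)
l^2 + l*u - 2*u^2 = (l - u)*(l + 2*u)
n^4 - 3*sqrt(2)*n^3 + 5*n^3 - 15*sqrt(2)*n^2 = n^2*(n + 5)*(n - 3*sqrt(2))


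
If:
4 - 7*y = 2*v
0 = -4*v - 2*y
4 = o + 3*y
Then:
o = 2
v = -1/3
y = 2/3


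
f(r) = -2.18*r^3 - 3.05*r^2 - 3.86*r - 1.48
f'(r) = -6.54*r^2 - 6.1*r - 3.86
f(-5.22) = 245.64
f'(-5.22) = -150.22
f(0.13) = -2.04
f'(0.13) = -4.76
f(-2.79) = 32.89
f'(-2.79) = -37.75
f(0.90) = -9.01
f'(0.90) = -14.65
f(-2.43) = 21.17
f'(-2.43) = -27.66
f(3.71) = -169.10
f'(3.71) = -116.51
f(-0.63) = 0.29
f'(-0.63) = -2.61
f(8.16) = -1420.54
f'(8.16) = -489.11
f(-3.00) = 41.51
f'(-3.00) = -44.42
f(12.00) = -4254.04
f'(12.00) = -1018.82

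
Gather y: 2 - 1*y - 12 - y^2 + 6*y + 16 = -y^2 + 5*y + 6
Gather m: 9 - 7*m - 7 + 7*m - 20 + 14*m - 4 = 14*m - 22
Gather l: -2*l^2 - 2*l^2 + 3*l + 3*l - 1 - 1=-4*l^2 + 6*l - 2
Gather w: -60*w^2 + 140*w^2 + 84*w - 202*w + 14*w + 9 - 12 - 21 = 80*w^2 - 104*w - 24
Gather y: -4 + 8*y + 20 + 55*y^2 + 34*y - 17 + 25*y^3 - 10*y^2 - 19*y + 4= 25*y^3 + 45*y^2 + 23*y + 3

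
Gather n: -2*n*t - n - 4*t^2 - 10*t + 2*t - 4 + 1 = n*(-2*t - 1) - 4*t^2 - 8*t - 3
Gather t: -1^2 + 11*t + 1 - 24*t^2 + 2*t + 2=-24*t^2 + 13*t + 2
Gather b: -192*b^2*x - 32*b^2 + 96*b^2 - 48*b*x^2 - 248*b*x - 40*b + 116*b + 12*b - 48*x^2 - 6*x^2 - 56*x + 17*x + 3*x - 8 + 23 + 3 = b^2*(64 - 192*x) + b*(-48*x^2 - 248*x + 88) - 54*x^2 - 36*x + 18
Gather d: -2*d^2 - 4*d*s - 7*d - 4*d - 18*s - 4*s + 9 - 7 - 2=-2*d^2 + d*(-4*s - 11) - 22*s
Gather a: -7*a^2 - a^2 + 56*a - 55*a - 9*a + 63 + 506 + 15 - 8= -8*a^2 - 8*a + 576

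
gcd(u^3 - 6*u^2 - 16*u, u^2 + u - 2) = u + 2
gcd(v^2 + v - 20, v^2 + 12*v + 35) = v + 5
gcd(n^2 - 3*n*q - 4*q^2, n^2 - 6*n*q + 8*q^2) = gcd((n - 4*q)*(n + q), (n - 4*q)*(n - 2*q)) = -n + 4*q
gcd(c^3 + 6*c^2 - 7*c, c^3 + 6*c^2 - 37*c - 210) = c + 7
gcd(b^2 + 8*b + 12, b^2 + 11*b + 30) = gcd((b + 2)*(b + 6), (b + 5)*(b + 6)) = b + 6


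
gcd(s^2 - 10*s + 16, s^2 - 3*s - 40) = s - 8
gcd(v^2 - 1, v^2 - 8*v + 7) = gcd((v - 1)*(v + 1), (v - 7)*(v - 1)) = v - 1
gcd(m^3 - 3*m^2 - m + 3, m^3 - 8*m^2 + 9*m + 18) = m^2 - 2*m - 3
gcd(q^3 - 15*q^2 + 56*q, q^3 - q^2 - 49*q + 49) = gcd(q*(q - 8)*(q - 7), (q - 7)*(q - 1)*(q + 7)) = q - 7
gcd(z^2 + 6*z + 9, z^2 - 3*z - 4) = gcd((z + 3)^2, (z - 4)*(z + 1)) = 1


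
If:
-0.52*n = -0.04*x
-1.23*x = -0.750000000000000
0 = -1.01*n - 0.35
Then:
No Solution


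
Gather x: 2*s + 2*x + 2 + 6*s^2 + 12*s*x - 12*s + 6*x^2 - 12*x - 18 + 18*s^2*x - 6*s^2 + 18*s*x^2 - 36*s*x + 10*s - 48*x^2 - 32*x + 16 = x^2*(18*s - 42) + x*(18*s^2 - 24*s - 42)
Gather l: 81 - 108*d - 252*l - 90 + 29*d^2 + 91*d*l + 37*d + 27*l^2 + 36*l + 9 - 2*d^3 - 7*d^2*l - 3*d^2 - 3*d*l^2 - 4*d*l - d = -2*d^3 + 26*d^2 - 72*d + l^2*(27 - 3*d) + l*(-7*d^2 + 87*d - 216)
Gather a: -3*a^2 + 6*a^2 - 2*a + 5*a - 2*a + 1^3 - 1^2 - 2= 3*a^2 + a - 2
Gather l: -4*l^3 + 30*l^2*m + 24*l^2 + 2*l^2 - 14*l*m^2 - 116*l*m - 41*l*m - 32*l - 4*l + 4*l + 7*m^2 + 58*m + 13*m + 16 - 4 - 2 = -4*l^3 + l^2*(30*m + 26) + l*(-14*m^2 - 157*m - 32) + 7*m^2 + 71*m + 10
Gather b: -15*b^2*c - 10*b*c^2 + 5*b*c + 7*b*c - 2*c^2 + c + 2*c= -15*b^2*c + b*(-10*c^2 + 12*c) - 2*c^2 + 3*c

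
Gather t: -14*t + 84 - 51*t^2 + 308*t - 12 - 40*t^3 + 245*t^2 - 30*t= -40*t^3 + 194*t^2 + 264*t + 72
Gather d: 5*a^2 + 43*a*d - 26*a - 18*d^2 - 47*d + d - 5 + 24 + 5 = 5*a^2 - 26*a - 18*d^2 + d*(43*a - 46) + 24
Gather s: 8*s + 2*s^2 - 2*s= 2*s^2 + 6*s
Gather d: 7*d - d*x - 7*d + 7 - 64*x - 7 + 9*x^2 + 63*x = -d*x + 9*x^2 - x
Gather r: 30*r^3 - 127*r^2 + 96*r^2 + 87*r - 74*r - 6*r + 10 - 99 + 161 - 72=30*r^3 - 31*r^2 + 7*r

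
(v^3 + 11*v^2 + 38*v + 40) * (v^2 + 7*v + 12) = v^5 + 18*v^4 + 127*v^3 + 438*v^2 + 736*v + 480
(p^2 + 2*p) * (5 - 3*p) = -3*p^3 - p^2 + 10*p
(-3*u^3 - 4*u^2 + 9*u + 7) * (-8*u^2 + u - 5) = 24*u^5 + 29*u^4 - 61*u^3 - 27*u^2 - 38*u - 35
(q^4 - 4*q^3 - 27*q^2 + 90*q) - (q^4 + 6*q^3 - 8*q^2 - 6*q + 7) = -10*q^3 - 19*q^2 + 96*q - 7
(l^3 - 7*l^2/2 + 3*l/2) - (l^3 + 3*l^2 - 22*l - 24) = -13*l^2/2 + 47*l/2 + 24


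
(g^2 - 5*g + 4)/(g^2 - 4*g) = (g - 1)/g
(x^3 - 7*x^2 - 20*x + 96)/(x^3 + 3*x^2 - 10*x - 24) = (x - 8)/(x + 2)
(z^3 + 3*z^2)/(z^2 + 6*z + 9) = z^2/(z + 3)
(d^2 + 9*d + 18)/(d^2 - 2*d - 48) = (d + 3)/(d - 8)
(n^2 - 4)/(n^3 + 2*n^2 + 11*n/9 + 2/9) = 9*(n^2 - 4)/(9*n^3 + 18*n^2 + 11*n + 2)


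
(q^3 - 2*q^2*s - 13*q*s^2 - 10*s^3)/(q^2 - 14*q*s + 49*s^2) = (q^3 - 2*q^2*s - 13*q*s^2 - 10*s^3)/(q^2 - 14*q*s + 49*s^2)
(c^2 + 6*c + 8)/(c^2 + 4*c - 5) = (c^2 + 6*c + 8)/(c^2 + 4*c - 5)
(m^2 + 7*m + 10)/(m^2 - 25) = (m + 2)/(m - 5)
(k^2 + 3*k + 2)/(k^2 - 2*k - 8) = (k + 1)/(k - 4)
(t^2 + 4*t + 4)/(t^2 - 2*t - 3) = (t^2 + 4*t + 4)/(t^2 - 2*t - 3)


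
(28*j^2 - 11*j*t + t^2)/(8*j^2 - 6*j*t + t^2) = (-7*j + t)/(-2*j + t)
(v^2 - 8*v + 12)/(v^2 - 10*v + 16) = (v - 6)/(v - 8)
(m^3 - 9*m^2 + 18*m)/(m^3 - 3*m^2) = (m - 6)/m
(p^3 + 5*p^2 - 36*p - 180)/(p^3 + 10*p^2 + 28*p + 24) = (p^2 - p - 30)/(p^2 + 4*p + 4)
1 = 1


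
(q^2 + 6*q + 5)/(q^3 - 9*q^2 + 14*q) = (q^2 + 6*q + 5)/(q*(q^2 - 9*q + 14))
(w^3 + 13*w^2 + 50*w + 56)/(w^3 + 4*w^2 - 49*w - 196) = (w + 2)/(w - 7)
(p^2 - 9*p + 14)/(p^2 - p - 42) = (p - 2)/(p + 6)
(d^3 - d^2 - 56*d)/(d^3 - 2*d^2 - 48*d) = (d + 7)/(d + 6)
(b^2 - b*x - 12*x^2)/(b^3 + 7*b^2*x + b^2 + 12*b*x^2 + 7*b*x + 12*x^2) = (b - 4*x)/(b^2 + 4*b*x + b + 4*x)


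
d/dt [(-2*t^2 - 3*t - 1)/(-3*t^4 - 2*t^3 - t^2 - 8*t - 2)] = (-12*t^5 - 31*t^4 - 24*t^3 + 7*t^2 + 6*t - 2)/(9*t^8 + 12*t^7 + 10*t^6 + 52*t^5 + 45*t^4 + 24*t^3 + 68*t^2 + 32*t + 4)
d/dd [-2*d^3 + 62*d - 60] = 62 - 6*d^2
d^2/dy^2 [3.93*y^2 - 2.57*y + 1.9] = 7.86000000000000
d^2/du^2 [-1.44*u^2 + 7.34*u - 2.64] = -2.88000000000000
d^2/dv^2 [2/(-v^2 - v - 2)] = 4*(v^2 + v - (2*v + 1)^2 + 2)/(v^2 + v + 2)^3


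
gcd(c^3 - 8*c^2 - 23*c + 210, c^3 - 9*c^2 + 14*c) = c - 7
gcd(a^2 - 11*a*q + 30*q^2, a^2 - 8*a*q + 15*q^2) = -a + 5*q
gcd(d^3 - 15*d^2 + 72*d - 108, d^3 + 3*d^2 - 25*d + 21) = d - 3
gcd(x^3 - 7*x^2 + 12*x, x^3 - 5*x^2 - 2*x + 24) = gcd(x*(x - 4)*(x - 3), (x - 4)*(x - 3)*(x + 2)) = x^2 - 7*x + 12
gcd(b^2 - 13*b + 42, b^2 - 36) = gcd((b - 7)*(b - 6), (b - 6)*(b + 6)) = b - 6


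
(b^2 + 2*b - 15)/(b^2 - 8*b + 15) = (b + 5)/(b - 5)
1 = 1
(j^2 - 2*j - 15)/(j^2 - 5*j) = (j + 3)/j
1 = 1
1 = 1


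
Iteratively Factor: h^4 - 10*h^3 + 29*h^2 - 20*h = (h - 5)*(h^3 - 5*h^2 + 4*h) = (h - 5)*(h - 4)*(h^2 - h) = h*(h - 5)*(h - 4)*(h - 1)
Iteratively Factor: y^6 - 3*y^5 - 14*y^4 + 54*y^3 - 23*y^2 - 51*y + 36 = (y + 4)*(y^5 - 7*y^4 + 14*y^3 - 2*y^2 - 15*y + 9) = (y - 1)*(y + 4)*(y^4 - 6*y^3 + 8*y^2 + 6*y - 9) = (y - 1)^2*(y + 4)*(y^3 - 5*y^2 + 3*y + 9) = (y - 1)^2*(y + 1)*(y + 4)*(y^2 - 6*y + 9) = (y - 3)*(y - 1)^2*(y + 1)*(y + 4)*(y - 3)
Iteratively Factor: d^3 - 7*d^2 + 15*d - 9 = (d - 1)*(d^2 - 6*d + 9) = (d - 3)*(d - 1)*(d - 3)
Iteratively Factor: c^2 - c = (c)*(c - 1)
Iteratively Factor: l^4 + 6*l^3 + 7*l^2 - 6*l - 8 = (l + 2)*(l^3 + 4*l^2 - l - 4) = (l - 1)*(l + 2)*(l^2 + 5*l + 4) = (l - 1)*(l + 2)*(l + 4)*(l + 1)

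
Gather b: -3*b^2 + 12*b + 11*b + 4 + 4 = -3*b^2 + 23*b + 8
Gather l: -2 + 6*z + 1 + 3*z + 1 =9*z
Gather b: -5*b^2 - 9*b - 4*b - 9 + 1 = -5*b^2 - 13*b - 8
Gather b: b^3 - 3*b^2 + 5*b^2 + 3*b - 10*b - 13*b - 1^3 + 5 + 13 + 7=b^3 + 2*b^2 - 20*b + 24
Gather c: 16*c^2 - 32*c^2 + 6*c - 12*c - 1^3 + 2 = -16*c^2 - 6*c + 1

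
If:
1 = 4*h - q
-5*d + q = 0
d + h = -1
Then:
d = -5/9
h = -4/9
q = -25/9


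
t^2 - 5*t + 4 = (t - 4)*(t - 1)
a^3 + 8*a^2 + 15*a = a*(a + 3)*(a + 5)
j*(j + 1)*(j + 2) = j^3 + 3*j^2 + 2*j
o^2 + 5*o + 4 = (o + 1)*(o + 4)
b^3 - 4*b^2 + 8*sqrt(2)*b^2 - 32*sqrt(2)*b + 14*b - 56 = (b - 4)*(b + sqrt(2))*(b + 7*sqrt(2))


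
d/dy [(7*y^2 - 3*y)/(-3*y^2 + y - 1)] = (-2*y^2 - 14*y + 3)/(9*y^4 - 6*y^3 + 7*y^2 - 2*y + 1)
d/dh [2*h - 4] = 2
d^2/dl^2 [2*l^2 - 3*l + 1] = 4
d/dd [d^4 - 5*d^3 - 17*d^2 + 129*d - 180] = 4*d^3 - 15*d^2 - 34*d + 129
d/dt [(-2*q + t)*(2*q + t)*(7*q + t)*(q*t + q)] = q*(-28*q^3 - 8*q^2*t - 4*q^2 + 21*q*t^2 + 14*q*t + 4*t^3 + 3*t^2)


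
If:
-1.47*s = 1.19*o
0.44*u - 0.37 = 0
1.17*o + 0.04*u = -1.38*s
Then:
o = -0.64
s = 0.52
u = 0.84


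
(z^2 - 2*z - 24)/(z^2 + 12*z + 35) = (z^2 - 2*z - 24)/(z^2 + 12*z + 35)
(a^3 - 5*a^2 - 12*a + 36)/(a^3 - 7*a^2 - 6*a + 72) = (a - 2)/(a - 4)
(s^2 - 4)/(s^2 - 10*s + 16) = (s + 2)/(s - 8)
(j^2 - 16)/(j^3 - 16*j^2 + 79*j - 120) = (j^2 - 16)/(j^3 - 16*j^2 + 79*j - 120)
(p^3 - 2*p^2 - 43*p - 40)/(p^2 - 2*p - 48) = (p^2 + 6*p + 5)/(p + 6)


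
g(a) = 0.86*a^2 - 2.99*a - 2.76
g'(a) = 1.72*a - 2.99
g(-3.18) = 15.44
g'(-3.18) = -8.46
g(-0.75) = -0.03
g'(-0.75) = -4.28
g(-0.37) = -1.54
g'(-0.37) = -3.63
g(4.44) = 0.92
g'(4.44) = 4.65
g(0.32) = -3.63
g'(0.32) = -2.44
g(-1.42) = 3.22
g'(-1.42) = -5.43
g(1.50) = -5.31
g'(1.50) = -0.41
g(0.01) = -2.79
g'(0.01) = -2.97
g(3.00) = -3.99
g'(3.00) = 2.17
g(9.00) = 39.99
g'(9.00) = 12.49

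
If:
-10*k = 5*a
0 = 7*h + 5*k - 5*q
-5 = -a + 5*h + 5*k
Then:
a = 25*q/12 + 35/12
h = 35*q/24 + 25/24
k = -25*q/24 - 35/24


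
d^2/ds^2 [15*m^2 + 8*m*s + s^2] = 2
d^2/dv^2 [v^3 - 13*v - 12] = 6*v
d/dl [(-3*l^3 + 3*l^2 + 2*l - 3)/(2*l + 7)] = (-12*l^3 - 57*l^2 + 42*l + 20)/(4*l^2 + 28*l + 49)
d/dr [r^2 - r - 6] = 2*r - 1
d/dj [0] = 0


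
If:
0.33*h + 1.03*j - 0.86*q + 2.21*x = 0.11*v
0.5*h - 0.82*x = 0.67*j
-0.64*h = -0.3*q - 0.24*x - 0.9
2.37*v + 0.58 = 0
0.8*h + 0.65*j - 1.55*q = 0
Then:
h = 2.16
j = 2.37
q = 2.11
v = -0.24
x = -0.62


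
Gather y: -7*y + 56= 56 - 7*y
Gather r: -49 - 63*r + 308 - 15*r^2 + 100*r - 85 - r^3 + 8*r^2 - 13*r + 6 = -r^3 - 7*r^2 + 24*r + 180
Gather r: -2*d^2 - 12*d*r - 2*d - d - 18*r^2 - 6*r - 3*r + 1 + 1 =-2*d^2 - 3*d - 18*r^2 + r*(-12*d - 9) + 2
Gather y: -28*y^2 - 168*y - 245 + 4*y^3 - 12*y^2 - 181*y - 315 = 4*y^3 - 40*y^2 - 349*y - 560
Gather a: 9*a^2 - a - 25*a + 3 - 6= 9*a^2 - 26*a - 3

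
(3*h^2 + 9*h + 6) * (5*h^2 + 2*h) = 15*h^4 + 51*h^3 + 48*h^2 + 12*h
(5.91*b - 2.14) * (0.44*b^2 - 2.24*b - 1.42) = 2.6004*b^3 - 14.18*b^2 - 3.5986*b + 3.0388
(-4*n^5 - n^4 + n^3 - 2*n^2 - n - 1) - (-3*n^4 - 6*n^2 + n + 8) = -4*n^5 + 2*n^4 + n^3 + 4*n^2 - 2*n - 9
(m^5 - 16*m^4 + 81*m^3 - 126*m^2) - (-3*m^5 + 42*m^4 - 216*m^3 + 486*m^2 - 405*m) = 4*m^5 - 58*m^4 + 297*m^3 - 612*m^2 + 405*m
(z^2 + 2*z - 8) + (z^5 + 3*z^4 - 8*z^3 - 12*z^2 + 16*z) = z^5 + 3*z^4 - 8*z^3 - 11*z^2 + 18*z - 8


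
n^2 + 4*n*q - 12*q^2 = (n - 2*q)*(n + 6*q)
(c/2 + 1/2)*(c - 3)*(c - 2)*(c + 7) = c^4/2 + 3*c^3/2 - 27*c^2/2 + 13*c/2 + 21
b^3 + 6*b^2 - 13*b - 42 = (b - 3)*(b + 2)*(b + 7)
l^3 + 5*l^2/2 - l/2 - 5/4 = (l + 5/2)*(l - sqrt(2)/2)*(l + sqrt(2)/2)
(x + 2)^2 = x^2 + 4*x + 4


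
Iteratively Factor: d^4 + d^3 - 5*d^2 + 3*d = (d)*(d^3 + d^2 - 5*d + 3) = d*(d - 1)*(d^2 + 2*d - 3) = d*(d - 1)^2*(d + 3)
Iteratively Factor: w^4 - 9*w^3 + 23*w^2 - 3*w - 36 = (w + 1)*(w^3 - 10*w^2 + 33*w - 36) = (w - 3)*(w + 1)*(w^2 - 7*w + 12) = (w - 3)^2*(w + 1)*(w - 4)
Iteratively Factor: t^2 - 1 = (t + 1)*(t - 1)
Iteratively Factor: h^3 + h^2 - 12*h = (h - 3)*(h^2 + 4*h) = (h - 3)*(h + 4)*(h)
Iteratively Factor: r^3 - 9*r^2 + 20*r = (r - 4)*(r^2 - 5*r) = (r - 5)*(r - 4)*(r)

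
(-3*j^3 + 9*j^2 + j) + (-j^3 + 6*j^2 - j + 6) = -4*j^3 + 15*j^2 + 6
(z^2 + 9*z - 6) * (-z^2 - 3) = -z^4 - 9*z^3 + 3*z^2 - 27*z + 18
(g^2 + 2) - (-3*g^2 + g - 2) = 4*g^2 - g + 4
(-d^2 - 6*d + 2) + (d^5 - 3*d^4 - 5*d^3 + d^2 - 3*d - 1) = d^5 - 3*d^4 - 5*d^3 - 9*d + 1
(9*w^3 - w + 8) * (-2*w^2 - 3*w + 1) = -18*w^5 - 27*w^4 + 11*w^3 - 13*w^2 - 25*w + 8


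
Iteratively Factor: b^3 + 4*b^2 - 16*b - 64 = (b + 4)*(b^2 - 16) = (b + 4)^2*(b - 4)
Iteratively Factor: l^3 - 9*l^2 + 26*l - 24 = (l - 2)*(l^2 - 7*l + 12) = (l - 3)*(l - 2)*(l - 4)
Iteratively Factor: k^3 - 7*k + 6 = (k + 3)*(k^2 - 3*k + 2) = (k - 1)*(k + 3)*(k - 2)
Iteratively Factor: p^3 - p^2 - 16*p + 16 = (p + 4)*(p^2 - 5*p + 4) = (p - 1)*(p + 4)*(p - 4)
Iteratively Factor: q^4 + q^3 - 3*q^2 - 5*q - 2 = (q + 1)*(q^3 - 3*q - 2) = (q - 2)*(q + 1)*(q^2 + 2*q + 1) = (q - 2)*(q + 1)^2*(q + 1)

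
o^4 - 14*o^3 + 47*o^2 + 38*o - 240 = (o - 8)*(o - 5)*(o - 3)*(o + 2)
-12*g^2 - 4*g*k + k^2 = (-6*g + k)*(2*g + k)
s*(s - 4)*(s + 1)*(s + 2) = s^4 - s^3 - 10*s^2 - 8*s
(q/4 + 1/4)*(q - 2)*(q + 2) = q^3/4 + q^2/4 - q - 1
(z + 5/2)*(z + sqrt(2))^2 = z^3 + 5*z^2/2 + 2*sqrt(2)*z^2 + 2*z + 5*sqrt(2)*z + 5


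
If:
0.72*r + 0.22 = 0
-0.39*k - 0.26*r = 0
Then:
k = 0.20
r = -0.31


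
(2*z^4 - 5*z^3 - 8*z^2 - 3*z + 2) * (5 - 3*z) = -6*z^5 + 25*z^4 - z^3 - 31*z^2 - 21*z + 10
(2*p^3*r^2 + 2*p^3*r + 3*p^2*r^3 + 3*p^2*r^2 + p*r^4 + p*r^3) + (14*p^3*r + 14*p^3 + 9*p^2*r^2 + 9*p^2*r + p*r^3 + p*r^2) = 2*p^3*r^2 + 16*p^3*r + 14*p^3 + 3*p^2*r^3 + 12*p^2*r^2 + 9*p^2*r + p*r^4 + 2*p*r^3 + p*r^2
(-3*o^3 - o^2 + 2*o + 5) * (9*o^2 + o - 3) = -27*o^5 - 12*o^4 + 26*o^3 + 50*o^2 - o - 15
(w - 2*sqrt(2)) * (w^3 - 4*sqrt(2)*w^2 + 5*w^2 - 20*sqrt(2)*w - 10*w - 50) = w^4 - 6*sqrt(2)*w^3 + 5*w^3 - 30*sqrt(2)*w^2 + 6*w^2 + 20*sqrt(2)*w + 30*w + 100*sqrt(2)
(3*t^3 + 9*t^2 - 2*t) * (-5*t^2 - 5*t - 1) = -15*t^5 - 60*t^4 - 38*t^3 + t^2 + 2*t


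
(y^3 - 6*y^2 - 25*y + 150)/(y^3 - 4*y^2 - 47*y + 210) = (y + 5)/(y + 7)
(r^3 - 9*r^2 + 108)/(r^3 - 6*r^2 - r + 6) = (r^2 - 3*r - 18)/(r^2 - 1)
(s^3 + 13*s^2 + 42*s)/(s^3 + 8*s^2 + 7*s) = (s + 6)/(s + 1)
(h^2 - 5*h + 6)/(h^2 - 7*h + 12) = (h - 2)/(h - 4)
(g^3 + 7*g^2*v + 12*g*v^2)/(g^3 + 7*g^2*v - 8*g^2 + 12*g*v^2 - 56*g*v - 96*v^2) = g/(g - 8)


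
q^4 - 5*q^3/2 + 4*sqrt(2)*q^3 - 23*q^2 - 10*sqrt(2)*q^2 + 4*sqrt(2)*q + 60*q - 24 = (q - 2)*(q - 1/2)*(q - 2*sqrt(2))*(q + 6*sqrt(2))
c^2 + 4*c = c*(c + 4)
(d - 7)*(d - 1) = d^2 - 8*d + 7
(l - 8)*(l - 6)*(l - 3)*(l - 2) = l^4 - 19*l^3 + 124*l^2 - 324*l + 288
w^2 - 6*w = w*(w - 6)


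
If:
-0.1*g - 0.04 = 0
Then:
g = -0.40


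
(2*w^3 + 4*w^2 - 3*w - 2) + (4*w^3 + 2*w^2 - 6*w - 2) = 6*w^3 + 6*w^2 - 9*w - 4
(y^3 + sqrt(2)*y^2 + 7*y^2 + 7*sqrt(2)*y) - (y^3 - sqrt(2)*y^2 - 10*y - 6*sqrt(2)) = 2*sqrt(2)*y^2 + 7*y^2 + 7*sqrt(2)*y + 10*y + 6*sqrt(2)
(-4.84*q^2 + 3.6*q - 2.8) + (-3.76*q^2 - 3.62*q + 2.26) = -8.6*q^2 - 0.02*q - 0.54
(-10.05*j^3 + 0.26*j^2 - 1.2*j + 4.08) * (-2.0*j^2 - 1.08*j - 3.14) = 20.1*j^5 + 10.334*j^4 + 33.6762*j^3 - 7.6804*j^2 - 0.638400000000001*j - 12.8112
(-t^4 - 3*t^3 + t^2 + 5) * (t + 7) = -t^5 - 10*t^4 - 20*t^3 + 7*t^2 + 5*t + 35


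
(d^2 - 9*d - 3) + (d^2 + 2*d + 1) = 2*d^2 - 7*d - 2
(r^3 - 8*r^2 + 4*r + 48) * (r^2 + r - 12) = r^5 - 7*r^4 - 16*r^3 + 148*r^2 - 576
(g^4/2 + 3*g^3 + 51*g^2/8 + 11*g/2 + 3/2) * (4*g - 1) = 2*g^5 + 23*g^4/2 + 45*g^3/2 + 125*g^2/8 + g/2 - 3/2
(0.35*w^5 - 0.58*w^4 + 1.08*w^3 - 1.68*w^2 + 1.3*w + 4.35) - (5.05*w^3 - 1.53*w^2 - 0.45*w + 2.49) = 0.35*w^5 - 0.58*w^4 - 3.97*w^3 - 0.15*w^2 + 1.75*w + 1.86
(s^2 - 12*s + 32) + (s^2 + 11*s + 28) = 2*s^2 - s + 60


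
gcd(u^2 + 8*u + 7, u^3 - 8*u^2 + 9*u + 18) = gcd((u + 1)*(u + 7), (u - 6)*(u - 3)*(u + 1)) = u + 1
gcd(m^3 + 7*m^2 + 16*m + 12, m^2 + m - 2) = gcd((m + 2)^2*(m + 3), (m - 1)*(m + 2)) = m + 2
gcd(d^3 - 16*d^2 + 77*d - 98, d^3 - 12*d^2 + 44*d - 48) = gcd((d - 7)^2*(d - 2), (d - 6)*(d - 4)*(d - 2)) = d - 2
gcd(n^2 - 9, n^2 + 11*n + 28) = 1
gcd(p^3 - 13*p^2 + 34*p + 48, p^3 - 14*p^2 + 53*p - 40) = p - 8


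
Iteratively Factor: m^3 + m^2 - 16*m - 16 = (m + 1)*(m^2 - 16) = (m + 1)*(m + 4)*(m - 4)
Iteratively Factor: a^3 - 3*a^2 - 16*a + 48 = (a - 3)*(a^2 - 16) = (a - 4)*(a - 3)*(a + 4)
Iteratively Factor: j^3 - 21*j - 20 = (j + 4)*(j^2 - 4*j - 5) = (j + 1)*(j + 4)*(j - 5)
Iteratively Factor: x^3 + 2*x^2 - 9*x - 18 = (x + 2)*(x^2 - 9) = (x - 3)*(x + 2)*(x + 3)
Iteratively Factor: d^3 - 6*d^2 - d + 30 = (d - 3)*(d^2 - 3*d - 10) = (d - 3)*(d + 2)*(d - 5)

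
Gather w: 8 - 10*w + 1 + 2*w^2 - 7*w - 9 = 2*w^2 - 17*w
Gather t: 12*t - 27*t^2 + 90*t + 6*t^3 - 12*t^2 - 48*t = 6*t^3 - 39*t^2 + 54*t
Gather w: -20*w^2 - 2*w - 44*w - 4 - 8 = -20*w^2 - 46*w - 12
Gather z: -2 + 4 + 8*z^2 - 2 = 8*z^2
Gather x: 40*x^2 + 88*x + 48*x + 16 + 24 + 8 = 40*x^2 + 136*x + 48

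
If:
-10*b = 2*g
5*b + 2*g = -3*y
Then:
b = 3*y/5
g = -3*y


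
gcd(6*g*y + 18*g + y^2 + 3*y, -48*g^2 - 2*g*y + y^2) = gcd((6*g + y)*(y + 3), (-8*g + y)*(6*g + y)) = 6*g + y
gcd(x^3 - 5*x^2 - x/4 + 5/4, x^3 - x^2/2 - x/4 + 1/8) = x^2 - 1/4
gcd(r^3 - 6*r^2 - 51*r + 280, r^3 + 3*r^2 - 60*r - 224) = r^2 - r - 56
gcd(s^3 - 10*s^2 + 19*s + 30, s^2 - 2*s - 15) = s - 5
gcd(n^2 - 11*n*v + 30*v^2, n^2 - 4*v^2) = 1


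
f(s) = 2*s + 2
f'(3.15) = 2.00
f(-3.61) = -5.22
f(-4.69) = -7.38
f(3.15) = 8.30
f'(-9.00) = 2.00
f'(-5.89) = 2.00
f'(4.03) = 2.00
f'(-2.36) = 2.00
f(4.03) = 10.06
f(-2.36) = -2.72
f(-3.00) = -4.00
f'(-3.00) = 2.00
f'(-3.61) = 2.00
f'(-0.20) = 2.00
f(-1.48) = -0.96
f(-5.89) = -9.78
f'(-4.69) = 2.00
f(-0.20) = 1.60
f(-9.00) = -16.00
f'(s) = 2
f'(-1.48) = 2.00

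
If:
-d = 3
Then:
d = -3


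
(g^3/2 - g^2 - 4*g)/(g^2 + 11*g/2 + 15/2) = g*(g^2 - 2*g - 8)/(2*g^2 + 11*g + 15)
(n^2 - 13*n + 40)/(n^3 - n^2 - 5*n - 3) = (-n^2 + 13*n - 40)/(-n^3 + n^2 + 5*n + 3)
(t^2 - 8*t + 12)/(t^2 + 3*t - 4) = (t^2 - 8*t + 12)/(t^2 + 3*t - 4)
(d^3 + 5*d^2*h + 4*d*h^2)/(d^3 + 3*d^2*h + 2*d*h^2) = (d + 4*h)/(d + 2*h)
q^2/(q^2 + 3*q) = q/(q + 3)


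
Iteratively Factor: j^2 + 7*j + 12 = (j + 3)*(j + 4)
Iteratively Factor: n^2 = (n)*(n)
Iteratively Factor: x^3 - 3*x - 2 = (x - 2)*(x^2 + 2*x + 1) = (x - 2)*(x + 1)*(x + 1)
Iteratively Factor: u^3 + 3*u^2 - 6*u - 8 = (u - 2)*(u^2 + 5*u + 4) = (u - 2)*(u + 4)*(u + 1)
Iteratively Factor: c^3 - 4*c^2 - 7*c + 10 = (c + 2)*(c^2 - 6*c + 5) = (c - 1)*(c + 2)*(c - 5)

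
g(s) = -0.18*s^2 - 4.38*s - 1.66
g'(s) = -0.36*s - 4.38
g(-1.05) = 2.74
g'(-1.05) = -4.00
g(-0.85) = 1.93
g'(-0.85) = -4.07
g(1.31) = -7.71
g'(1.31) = -4.85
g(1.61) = -9.18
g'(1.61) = -4.96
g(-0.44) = 0.23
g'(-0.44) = -4.22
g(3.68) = -20.22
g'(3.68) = -5.70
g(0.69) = -4.77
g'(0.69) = -4.63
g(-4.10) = 13.27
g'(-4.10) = -2.90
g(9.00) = -55.66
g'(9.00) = -7.62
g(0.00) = -1.66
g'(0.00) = -4.38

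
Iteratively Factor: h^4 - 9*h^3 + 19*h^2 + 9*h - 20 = (h - 4)*(h^3 - 5*h^2 - h + 5) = (h - 4)*(h - 1)*(h^2 - 4*h - 5) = (h - 5)*(h - 4)*(h - 1)*(h + 1)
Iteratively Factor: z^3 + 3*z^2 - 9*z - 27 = (z - 3)*(z^2 + 6*z + 9) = (z - 3)*(z + 3)*(z + 3)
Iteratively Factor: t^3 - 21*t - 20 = (t + 4)*(t^2 - 4*t - 5) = (t - 5)*(t + 4)*(t + 1)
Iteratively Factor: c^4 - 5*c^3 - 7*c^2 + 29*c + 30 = (c + 2)*(c^3 - 7*c^2 + 7*c + 15) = (c + 1)*(c + 2)*(c^2 - 8*c + 15) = (c - 5)*(c + 1)*(c + 2)*(c - 3)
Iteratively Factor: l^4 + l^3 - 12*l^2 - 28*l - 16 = (l + 1)*(l^3 - 12*l - 16) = (l + 1)*(l + 2)*(l^2 - 2*l - 8) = (l + 1)*(l + 2)^2*(l - 4)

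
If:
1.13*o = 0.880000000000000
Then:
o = 0.78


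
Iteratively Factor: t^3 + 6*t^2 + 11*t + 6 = (t + 1)*(t^2 + 5*t + 6) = (t + 1)*(t + 2)*(t + 3)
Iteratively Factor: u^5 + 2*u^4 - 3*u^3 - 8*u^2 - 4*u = (u + 1)*(u^4 + u^3 - 4*u^2 - 4*u) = (u + 1)*(u + 2)*(u^3 - u^2 - 2*u) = (u - 2)*(u + 1)*(u + 2)*(u^2 + u) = u*(u - 2)*(u + 1)*(u + 2)*(u + 1)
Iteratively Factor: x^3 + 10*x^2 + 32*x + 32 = (x + 2)*(x^2 + 8*x + 16) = (x + 2)*(x + 4)*(x + 4)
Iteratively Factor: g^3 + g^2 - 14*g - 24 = (g + 3)*(g^2 - 2*g - 8) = (g - 4)*(g + 3)*(g + 2)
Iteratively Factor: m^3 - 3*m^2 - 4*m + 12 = (m - 2)*(m^2 - m - 6) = (m - 2)*(m + 2)*(m - 3)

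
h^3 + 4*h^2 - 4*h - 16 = (h - 2)*(h + 2)*(h + 4)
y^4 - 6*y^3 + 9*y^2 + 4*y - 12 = (y - 3)*(y - 2)^2*(y + 1)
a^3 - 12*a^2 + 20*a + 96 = (a - 8)*(a - 6)*(a + 2)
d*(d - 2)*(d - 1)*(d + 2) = d^4 - d^3 - 4*d^2 + 4*d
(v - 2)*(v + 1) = v^2 - v - 2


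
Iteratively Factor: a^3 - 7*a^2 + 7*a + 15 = (a - 3)*(a^2 - 4*a - 5) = (a - 3)*(a + 1)*(a - 5)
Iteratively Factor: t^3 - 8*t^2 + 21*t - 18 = (t - 3)*(t^2 - 5*t + 6) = (t - 3)^2*(t - 2)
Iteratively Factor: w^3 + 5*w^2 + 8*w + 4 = (w + 2)*(w^2 + 3*w + 2) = (w + 1)*(w + 2)*(w + 2)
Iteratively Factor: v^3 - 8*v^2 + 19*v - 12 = (v - 3)*(v^2 - 5*v + 4) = (v - 3)*(v - 1)*(v - 4)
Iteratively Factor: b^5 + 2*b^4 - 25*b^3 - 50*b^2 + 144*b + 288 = (b + 3)*(b^4 - b^3 - 22*b^2 + 16*b + 96) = (b - 4)*(b + 3)*(b^3 + 3*b^2 - 10*b - 24) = (b - 4)*(b - 3)*(b + 3)*(b^2 + 6*b + 8) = (b - 4)*(b - 3)*(b + 3)*(b + 4)*(b + 2)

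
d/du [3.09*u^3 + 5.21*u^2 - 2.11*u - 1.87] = 9.27*u^2 + 10.42*u - 2.11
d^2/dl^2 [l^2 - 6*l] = 2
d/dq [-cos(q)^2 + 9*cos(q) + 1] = (2*cos(q) - 9)*sin(q)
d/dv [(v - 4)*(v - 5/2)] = 2*v - 13/2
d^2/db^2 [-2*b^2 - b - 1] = -4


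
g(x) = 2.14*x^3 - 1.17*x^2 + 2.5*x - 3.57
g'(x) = 6.42*x^2 - 2.34*x + 2.5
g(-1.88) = -26.62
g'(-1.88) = 29.59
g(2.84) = 43.11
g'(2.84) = 47.64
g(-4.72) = -266.47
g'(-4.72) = 156.57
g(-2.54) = -52.54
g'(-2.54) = 49.86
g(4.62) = 194.03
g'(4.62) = 128.72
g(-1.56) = -18.44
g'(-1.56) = 21.77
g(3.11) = 57.26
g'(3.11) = 57.32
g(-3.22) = -95.20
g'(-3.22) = 76.60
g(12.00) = 3555.87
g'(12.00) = 898.90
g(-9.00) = -1680.90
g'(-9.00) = 543.58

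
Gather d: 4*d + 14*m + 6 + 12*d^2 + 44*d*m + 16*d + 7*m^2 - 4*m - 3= 12*d^2 + d*(44*m + 20) + 7*m^2 + 10*m + 3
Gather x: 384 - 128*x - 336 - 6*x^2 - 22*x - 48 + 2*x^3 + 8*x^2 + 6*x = 2*x^3 + 2*x^2 - 144*x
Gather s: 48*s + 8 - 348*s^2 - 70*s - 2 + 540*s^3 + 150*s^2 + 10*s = 540*s^3 - 198*s^2 - 12*s + 6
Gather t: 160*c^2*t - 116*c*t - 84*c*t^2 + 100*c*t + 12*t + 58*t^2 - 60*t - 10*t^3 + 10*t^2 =-10*t^3 + t^2*(68 - 84*c) + t*(160*c^2 - 16*c - 48)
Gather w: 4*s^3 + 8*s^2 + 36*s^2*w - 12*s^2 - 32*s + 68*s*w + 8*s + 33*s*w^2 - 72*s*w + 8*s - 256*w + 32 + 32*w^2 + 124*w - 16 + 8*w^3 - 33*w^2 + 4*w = 4*s^3 - 4*s^2 - 16*s + 8*w^3 + w^2*(33*s - 1) + w*(36*s^2 - 4*s - 128) + 16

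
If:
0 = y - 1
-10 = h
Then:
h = -10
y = 1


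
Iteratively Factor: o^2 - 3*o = (o - 3)*(o)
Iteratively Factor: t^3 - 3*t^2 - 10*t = (t + 2)*(t^2 - 5*t) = t*(t + 2)*(t - 5)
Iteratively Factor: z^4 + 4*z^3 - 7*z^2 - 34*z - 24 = (z + 4)*(z^3 - 7*z - 6) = (z + 2)*(z + 4)*(z^2 - 2*z - 3) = (z - 3)*(z + 2)*(z + 4)*(z + 1)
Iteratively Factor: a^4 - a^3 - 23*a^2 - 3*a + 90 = (a + 3)*(a^3 - 4*a^2 - 11*a + 30) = (a - 2)*(a + 3)*(a^2 - 2*a - 15) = (a - 5)*(a - 2)*(a + 3)*(a + 3)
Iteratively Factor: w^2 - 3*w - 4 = (w + 1)*(w - 4)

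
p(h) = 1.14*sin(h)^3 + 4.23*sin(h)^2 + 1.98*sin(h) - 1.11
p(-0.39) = -1.31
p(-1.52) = -0.00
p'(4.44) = 0.81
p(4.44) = -0.11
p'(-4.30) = -5.05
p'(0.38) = 5.19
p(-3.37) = -0.43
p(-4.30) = 5.13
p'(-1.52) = -0.16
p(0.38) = 0.26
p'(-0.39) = -0.69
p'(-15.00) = 1.58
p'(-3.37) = -3.97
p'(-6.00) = 4.43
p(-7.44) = -0.25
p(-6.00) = -0.20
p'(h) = 3.42*sin(h)^2*cos(h) + 8.46*sin(h)*cos(h) + 1.98*cos(h)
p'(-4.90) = 2.54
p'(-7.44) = -1.17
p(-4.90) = 6.00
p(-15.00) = -0.92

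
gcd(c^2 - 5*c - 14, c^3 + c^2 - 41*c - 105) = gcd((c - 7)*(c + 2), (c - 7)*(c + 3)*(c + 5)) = c - 7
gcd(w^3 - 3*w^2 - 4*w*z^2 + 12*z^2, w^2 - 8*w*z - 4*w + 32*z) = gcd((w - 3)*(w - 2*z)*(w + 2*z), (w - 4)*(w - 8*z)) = 1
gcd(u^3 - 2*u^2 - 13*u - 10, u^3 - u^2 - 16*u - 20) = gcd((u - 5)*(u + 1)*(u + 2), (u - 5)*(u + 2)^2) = u^2 - 3*u - 10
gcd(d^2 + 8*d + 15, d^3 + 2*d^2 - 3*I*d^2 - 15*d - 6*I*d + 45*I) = d + 5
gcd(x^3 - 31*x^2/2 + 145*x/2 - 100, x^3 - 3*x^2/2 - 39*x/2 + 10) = x - 5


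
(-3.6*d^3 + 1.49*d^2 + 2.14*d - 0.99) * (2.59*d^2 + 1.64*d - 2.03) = -9.324*d^5 - 2.0449*d^4 + 15.2942*d^3 - 2.0792*d^2 - 5.9678*d + 2.0097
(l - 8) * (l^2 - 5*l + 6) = l^3 - 13*l^2 + 46*l - 48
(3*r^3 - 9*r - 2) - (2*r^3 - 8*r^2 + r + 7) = r^3 + 8*r^2 - 10*r - 9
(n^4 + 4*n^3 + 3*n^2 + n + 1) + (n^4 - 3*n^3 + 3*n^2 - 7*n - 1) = 2*n^4 + n^3 + 6*n^2 - 6*n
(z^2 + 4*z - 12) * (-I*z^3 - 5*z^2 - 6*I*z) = -I*z^5 - 5*z^4 - 4*I*z^4 - 20*z^3 + 6*I*z^3 + 60*z^2 - 24*I*z^2 + 72*I*z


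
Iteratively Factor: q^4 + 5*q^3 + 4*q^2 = (q + 4)*(q^3 + q^2) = q*(q + 4)*(q^2 + q) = q^2*(q + 4)*(q + 1)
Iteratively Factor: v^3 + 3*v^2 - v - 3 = (v - 1)*(v^2 + 4*v + 3) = (v - 1)*(v + 3)*(v + 1)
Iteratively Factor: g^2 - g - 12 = (g + 3)*(g - 4)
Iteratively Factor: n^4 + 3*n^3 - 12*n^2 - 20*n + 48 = (n - 2)*(n^3 + 5*n^2 - 2*n - 24) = (n - 2)*(n + 4)*(n^2 + n - 6) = (n - 2)*(n + 3)*(n + 4)*(n - 2)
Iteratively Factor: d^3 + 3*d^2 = (d)*(d^2 + 3*d) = d^2*(d + 3)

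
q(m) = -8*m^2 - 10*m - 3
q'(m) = -16*m - 10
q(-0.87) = -0.36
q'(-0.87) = 3.92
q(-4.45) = -116.92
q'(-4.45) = 61.20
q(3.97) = -168.79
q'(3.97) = -73.52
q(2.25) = -66.00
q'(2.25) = -46.00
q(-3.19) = -52.51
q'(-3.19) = 41.04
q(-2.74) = -35.66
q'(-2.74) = 33.84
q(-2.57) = -30.14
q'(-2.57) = 31.12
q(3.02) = -106.16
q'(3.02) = -58.32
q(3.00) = -105.00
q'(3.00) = -58.00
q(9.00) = -741.00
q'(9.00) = -154.00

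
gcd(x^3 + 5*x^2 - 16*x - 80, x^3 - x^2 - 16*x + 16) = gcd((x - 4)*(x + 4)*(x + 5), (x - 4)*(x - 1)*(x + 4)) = x^2 - 16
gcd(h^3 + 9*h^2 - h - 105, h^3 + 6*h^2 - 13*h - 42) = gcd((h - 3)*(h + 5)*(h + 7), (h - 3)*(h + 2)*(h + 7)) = h^2 + 4*h - 21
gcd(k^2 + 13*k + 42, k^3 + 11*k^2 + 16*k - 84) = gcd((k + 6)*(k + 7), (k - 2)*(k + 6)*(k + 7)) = k^2 + 13*k + 42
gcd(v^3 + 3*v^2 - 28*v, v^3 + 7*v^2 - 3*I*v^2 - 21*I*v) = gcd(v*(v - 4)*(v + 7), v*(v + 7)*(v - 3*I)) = v^2 + 7*v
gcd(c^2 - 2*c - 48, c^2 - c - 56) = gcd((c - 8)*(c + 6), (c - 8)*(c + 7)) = c - 8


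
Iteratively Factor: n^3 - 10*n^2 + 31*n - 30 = (n - 3)*(n^2 - 7*n + 10) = (n - 5)*(n - 3)*(n - 2)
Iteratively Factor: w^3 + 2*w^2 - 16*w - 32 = (w - 4)*(w^2 + 6*w + 8) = (w - 4)*(w + 2)*(w + 4)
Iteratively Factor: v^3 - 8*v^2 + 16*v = (v)*(v^2 - 8*v + 16) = v*(v - 4)*(v - 4)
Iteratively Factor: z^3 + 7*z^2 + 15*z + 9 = (z + 3)*(z^2 + 4*z + 3) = (z + 1)*(z + 3)*(z + 3)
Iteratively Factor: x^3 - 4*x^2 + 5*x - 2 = (x - 1)*(x^2 - 3*x + 2) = (x - 1)^2*(x - 2)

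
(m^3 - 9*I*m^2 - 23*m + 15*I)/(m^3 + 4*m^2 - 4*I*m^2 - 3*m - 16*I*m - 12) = (m - 5*I)/(m + 4)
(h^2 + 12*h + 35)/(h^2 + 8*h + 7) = (h + 5)/(h + 1)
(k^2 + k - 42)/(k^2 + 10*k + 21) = (k - 6)/(k + 3)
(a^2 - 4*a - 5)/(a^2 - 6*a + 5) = (a + 1)/(a - 1)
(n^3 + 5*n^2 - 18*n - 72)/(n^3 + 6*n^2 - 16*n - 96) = (n + 3)/(n + 4)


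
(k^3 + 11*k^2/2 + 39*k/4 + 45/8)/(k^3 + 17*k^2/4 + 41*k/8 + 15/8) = (4*k^2 + 12*k + 9)/(4*k^2 + 7*k + 3)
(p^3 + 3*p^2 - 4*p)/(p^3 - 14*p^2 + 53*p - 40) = p*(p + 4)/(p^2 - 13*p + 40)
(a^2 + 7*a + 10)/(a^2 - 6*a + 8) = (a^2 + 7*a + 10)/(a^2 - 6*a + 8)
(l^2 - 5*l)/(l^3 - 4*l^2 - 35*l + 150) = l/(l^2 + l - 30)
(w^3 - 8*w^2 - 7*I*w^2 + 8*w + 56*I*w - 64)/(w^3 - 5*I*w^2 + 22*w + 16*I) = (w - 8)/(w + 2*I)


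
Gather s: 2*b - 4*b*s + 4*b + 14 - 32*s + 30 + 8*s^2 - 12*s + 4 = 6*b + 8*s^2 + s*(-4*b - 44) + 48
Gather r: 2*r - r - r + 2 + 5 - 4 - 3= 0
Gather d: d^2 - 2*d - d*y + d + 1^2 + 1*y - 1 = d^2 + d*(-y - 1) + y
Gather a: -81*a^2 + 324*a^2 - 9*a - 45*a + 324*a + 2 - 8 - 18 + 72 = 243*a^2 + 270*a + 48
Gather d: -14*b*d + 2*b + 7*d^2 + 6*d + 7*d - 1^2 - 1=2*b + 7*d^2 + d*(13 - 14*b) - 2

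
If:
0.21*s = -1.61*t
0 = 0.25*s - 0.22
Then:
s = 0.88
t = -0.11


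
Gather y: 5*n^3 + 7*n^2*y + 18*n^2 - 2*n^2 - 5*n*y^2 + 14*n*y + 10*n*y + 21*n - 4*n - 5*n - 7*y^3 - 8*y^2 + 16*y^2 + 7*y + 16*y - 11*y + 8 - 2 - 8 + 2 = 5*n^3 + 16*n^2 + 12*n - 7*y^3 + y^2*(8 - 5*n) + y*(7*n^2 + 24*n + 12)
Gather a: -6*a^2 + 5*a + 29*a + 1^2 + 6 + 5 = -6*a^2 + 34*a + 12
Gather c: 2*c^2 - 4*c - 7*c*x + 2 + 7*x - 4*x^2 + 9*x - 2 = 2*c^2 + c*(-7*x - 4) - 4*x^2 + 16*x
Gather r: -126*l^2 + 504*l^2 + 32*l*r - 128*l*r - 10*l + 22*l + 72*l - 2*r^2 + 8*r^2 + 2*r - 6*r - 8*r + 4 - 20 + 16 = 378*l^2 + 84*l + 6*r^2 + r*(-96*l - 12)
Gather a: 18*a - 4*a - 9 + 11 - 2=14*a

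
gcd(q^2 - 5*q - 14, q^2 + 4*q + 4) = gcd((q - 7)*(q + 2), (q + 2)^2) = q + 2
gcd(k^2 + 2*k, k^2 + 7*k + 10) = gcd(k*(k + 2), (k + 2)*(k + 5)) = k + 2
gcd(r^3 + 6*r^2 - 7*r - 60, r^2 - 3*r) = r - 3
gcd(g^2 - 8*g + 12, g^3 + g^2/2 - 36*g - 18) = g - 6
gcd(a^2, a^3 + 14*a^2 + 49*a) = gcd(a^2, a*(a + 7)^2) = a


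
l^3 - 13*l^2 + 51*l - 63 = (l - 7)*(l - 3)^2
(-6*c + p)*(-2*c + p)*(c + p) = 12*c^3 + 4*c^2*p - 7*c*p^2 + p^3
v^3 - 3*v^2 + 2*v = v*(v - 2)*(v - 1)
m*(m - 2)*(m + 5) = m^3 + 3*m^2 - 10*m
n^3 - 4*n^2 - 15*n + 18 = (n - 6)*(n - 1)*(n + 3)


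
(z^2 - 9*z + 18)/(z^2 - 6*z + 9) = (z - 6)/(z - 3)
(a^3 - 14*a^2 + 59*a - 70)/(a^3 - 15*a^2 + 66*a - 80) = (a - 7)/(a - 8)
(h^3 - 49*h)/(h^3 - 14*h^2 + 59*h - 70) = h*(h + 7)/(h^2 - 7*h + 10)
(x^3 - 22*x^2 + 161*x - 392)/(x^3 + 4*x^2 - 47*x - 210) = (x^2 - 15*x + 56)/(x^2 + 11*x + 30)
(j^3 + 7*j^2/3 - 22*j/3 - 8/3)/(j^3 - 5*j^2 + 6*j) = (3*j^2 + 13*j + 4)/(3*j*(j - 3))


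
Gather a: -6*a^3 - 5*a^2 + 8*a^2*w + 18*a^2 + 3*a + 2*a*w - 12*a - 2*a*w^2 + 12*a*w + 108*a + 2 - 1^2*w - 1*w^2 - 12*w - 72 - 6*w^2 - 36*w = -6*a^3 + a^2*(8*w + 13) + a*(-2*w^2 + 14*w + 99) - 7*w^2 - 49*w - 70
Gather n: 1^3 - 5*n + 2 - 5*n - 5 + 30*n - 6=20*n - 8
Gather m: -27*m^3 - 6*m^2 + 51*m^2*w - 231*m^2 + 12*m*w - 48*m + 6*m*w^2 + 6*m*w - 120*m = -27*m^3 + m^2*(51*w - 237) + m*(6*w^2 + 18*w - 168)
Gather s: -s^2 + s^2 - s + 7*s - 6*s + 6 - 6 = 0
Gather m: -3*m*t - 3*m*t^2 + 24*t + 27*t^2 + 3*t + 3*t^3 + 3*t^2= m*(-3*t^2 - 3*t) + 3*t^3 + 30*t^2 + 27*t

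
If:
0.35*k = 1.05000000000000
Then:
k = 3.00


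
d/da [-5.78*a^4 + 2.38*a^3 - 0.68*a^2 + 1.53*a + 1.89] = -23.12*a^3 + 7.14*a^2 - 1.36*a + 1.53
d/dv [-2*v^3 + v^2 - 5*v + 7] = -6*v^2 + 2*v - 5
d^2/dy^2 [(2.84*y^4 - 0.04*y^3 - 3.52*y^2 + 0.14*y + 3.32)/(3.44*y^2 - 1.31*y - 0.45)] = (67.214848*y^6 - 76.789056*y^5 + 2.86442399999999*y^4 - 1.885896*y^3 + 209.791272*y^2 - 88.515768*y + 20.082964)/(40.707584*y^6 - 46.506048*y^5 + 1.734792*y^4 + 9.919189*y^3 - 0.226935*y^2 - 0.795825*y - 0.091125)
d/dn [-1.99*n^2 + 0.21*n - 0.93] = 0.21 - 3.98*n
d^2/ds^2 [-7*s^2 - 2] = -14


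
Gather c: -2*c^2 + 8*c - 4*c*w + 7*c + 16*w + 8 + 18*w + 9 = -2*c^2 + c*(15 - 4*w) + 34*w + 17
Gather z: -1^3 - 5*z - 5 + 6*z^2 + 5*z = 6*z^2 - 6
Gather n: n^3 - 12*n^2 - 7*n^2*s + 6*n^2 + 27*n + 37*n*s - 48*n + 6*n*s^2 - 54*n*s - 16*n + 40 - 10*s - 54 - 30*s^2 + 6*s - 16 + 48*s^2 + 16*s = n^3 + n^2*(-7*s - 6) + n*(6*s^2 - 17*s - 37) + 18*s^2 + 12*s - 30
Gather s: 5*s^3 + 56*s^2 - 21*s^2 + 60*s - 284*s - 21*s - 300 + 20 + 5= 5*s^3 + 35*s^2 - 245*s - 275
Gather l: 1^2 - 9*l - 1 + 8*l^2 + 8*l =8*l^2 - l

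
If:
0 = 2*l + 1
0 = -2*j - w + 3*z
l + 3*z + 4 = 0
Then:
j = -w/2 - 7/4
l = -1/2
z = -7/6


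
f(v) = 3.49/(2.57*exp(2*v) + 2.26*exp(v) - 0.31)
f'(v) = 3.49*(-5.14*exp(2*v) - 2.26*exp(v))/(2.57*exp(2*v) + 2.26*exp(v) - 0.31)^2 = (-17.9386*exp(v) - 7.8874)*exp(v)/(2.57*exp(2*v) + 2.26*exp(v) - 0.31)^2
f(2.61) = 0.01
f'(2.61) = -0.01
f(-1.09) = 4.71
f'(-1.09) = -8.54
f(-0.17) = 1.02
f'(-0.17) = -1.65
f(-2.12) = -2051.72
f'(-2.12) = -416526.23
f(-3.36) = -15.28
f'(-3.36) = -5.67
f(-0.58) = 1.98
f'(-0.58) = -3.24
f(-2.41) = -40.45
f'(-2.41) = -114.59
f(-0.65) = 2.22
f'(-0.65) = -3.65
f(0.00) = 0.77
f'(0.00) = -1.26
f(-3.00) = -18.26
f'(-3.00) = -11.97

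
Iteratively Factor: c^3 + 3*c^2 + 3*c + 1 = (c + 1)*(c^2 + 2*c + 1) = (c + 1)^2*(c + 1)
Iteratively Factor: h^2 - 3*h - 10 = (h - 5)*(h + 2)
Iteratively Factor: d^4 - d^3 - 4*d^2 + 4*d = (d - 2)*(d^3 + d^2 - 2*d) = (d - 2)*(d - 1)*(d^2 + 2*d) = (d - 2)*(d - 1)*(d + 2)*(d)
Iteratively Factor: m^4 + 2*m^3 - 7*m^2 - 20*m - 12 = (m + 1)*(m^3 + m^2 - 8*m - 12) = (m + 1)*(m + 2)*(m^2 - m - 6) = (m - 3)*(m + 1)*(m + 2)*(m + 2)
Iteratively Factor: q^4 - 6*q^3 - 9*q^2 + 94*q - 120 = (q + 4)*(q^3 - 10*q^2 + 31*q - 30) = (q - 2)*(q + 4)*(q^2 - 8*q + 15) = (q - 5)*(q - 2)*(q + 4)*(q - 3)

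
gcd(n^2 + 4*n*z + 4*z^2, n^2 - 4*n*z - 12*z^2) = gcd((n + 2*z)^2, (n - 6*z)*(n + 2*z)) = n + 2*z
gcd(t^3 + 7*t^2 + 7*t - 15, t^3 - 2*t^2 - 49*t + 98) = 1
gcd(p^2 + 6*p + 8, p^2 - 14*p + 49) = 1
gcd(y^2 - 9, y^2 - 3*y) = y - 3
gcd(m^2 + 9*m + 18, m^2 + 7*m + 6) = m + 6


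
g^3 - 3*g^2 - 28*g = g*(g - 7)*(g + 4)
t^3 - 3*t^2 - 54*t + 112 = (t - 8)*(t - 2)*(t + 7)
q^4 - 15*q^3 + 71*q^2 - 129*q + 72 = (q - 8)*(q - 3)^2*(q - 1)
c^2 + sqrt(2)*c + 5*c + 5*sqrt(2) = (c + 5)*(c + sqrt(2))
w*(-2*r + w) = -2*r*w + w^2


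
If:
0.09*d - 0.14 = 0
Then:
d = 1.56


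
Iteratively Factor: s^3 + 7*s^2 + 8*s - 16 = (s - 1)*(s^2 + 8*s + 16) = (s - 1)*(s + 4)*(s + 4)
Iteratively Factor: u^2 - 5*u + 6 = (u - 3)*(u - 2)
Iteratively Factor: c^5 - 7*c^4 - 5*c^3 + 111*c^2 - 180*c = (c - 5)*(c^4 - 2*c^3 - 15*c^2 + 36*c) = (c - 5)*(c - 3)*(c^3 + c^2 - 12*c) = (c - 5)*(c - 3)*(c + 4)*(c^2 - 3*c) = (c - 5)*(c - 3)^2*(c + 4)*(c)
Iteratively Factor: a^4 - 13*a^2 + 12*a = (a + 4)*(a^3 - 4*a^2 + 3*a) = (a - 1)*(a + 4)*(a^2 - 3*a) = (a - 3)*(a - 1)*(a + 4)*(a)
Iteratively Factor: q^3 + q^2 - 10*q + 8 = (q - 1)*(q^2 + 2*q - 8) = (q - 1)*(q + 4)*(q - 2)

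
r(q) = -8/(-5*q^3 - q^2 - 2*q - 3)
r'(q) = -8*(15*q^2 + 2*q + 2)/(-5*q^3 - q^2 - 2*q - 3)^2 = 8*(-15*q^2 - 2*q - 2)/(5*q^3 + q^2 + 2*q + 3)^2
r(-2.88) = -0.07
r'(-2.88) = -0.07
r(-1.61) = -0.43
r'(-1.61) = -0.88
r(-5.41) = -0.01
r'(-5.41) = -0.01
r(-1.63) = -0.42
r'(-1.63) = -0.83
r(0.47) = 1.71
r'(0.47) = -2.28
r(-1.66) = -0.39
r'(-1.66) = -0.77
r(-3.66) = -0.03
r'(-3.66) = -0.03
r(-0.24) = 3.19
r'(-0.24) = -3.03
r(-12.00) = 0.00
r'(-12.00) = 0.00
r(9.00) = 0.00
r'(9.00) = 0.00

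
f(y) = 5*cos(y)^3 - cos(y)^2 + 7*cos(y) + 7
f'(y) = -15*sin(y)*cos(y)^2 + 2*sin(y)*cos(y) - 7*sin(y)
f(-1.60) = 6.79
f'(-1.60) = 7.07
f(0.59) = 14.99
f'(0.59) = -8.73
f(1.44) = 7.91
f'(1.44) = -6.93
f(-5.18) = 10.41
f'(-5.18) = -8.16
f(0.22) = 17.53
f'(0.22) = -4.22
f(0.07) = 17.95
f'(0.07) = -1.39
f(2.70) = -3.84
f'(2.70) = -9.00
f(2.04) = 3.17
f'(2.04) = -9.79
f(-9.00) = -3.99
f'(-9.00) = 8.77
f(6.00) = 17.23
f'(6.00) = 5.28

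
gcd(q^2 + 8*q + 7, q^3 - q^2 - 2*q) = q + 1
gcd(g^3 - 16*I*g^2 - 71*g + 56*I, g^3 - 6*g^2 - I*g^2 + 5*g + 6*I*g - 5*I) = g - I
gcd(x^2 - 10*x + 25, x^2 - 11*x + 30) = x - 5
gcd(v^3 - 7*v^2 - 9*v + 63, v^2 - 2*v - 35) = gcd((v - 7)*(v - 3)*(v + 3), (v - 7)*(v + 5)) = v - 7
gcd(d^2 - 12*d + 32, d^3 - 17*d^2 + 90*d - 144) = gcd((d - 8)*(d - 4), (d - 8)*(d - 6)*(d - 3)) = d - 8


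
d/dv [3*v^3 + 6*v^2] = 3*v*(3*v + 4)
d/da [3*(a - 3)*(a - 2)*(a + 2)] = 9*a^2 - 18*a - 12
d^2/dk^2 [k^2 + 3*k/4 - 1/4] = 2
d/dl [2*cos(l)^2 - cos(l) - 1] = (1 - 4*cos(l))*sin(l)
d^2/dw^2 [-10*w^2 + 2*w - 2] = -20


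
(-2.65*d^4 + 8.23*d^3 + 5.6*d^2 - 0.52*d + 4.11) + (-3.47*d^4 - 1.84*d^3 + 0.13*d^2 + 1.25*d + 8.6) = -6.12*d^4 + 6.39*d^3 + 5.73*d^2 + 0.73*d + 12.71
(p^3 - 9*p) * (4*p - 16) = 4*p^4 - 16*p^3 - 36*p^2 + 144*p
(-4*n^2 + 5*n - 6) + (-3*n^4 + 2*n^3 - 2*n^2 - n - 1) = -3*n^4 + 2*n^3 - 6*n^2 + 4*n - 7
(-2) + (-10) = -12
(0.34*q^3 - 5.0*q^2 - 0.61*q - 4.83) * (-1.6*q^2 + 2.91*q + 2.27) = -0.544*q^5 + 8.9894*q^4 - 12.8022*q^3 - 5.3971*q^2 - 15.44*q - 10.9641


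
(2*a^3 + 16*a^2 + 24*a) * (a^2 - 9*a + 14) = 2*a^5 - 2*a^4 - 92*a^3 + 8*a^2 + 336*a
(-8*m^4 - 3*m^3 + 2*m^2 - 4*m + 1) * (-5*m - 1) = 40*m^5 + 23*m^4 - 7*m^3 + 18*m^2 - m - 1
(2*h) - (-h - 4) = 3*h + 4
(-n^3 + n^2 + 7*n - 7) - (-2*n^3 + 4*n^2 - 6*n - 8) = n^3 - 3*n^2 + 13*n + 1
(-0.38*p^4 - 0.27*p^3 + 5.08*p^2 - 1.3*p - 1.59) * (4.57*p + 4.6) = -1.7366*p^5 - 2.9819*p^4 + 21.9736*p^3 + 17.427*p^2 - 13.2463*p - 7.314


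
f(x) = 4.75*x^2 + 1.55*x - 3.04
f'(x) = 9.5*x + 1.55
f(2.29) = 25.42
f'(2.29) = 23.30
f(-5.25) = 119.74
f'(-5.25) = -48.32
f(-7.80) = 273.86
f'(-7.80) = -72.55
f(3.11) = 47.72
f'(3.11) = 31.10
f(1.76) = 14.40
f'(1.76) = 18.27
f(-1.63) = 7.05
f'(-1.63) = -13.94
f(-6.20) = 169.94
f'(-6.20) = -57.35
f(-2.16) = 15.77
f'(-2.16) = -18.97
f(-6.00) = 158.66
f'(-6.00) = -55.45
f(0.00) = -3.04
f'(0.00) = 1.55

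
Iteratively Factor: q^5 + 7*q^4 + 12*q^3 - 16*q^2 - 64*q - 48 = (q + 2)*(q^4 + 5*q^3 + 2*q^2 - 20*q - 24) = (q + 2)^2*(q^3 + 3*q^2 - 4*q - 12) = (q + 2)^3*(q^2 + q - 6) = (q + 2)^3*(q + 3)*(q - 2)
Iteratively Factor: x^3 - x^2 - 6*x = (x)*(x^2 - x - 6) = x*(x + 2)*(x - 3)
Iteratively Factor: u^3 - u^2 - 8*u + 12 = (u - 2)*(u^2 + u - 6) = (u - 2)^2*(u + 3)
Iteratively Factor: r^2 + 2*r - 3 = (r - 1)*(r + 3)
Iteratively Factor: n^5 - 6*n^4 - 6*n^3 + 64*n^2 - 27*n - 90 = (n + 3)*(n^4 - 9*n^3 + 21*n^2 + n - 30) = (n - 5)*(n + 3)*(n^3 - 4*n^2 + n + 6) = (n - 5)*(n - 3)*(n + 3)*(n^2 - n - 2) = (n - 5)*(n - 3)*(n + 1)*(n + 3)*(n - 2)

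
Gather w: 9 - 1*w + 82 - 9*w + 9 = 100 - 10*w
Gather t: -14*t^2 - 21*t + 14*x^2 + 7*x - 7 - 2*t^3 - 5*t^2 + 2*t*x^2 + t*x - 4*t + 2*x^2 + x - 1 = -2*t^3 - 19*t^2 + t*(2*x^2 + x - 25) + 16*x^2 + 8*x - 8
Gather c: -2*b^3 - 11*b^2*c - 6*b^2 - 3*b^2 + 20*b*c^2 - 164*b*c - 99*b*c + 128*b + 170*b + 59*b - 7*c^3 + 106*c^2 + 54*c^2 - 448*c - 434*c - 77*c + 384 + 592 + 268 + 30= -2*b^3 - 9*b^2 + 357*b - 7*c^3 + c^2*(20*b + 160) + c*(-11*b^2 - 263*b - 959) + 1274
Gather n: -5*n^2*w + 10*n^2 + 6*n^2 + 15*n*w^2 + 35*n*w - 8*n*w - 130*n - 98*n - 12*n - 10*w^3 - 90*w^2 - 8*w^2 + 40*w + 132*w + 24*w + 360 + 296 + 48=n^2*(16 - 5*w) + n*(15*w^2 + 27*w - 240) - 10*w^3 - 98*w^2 + 196*w + 704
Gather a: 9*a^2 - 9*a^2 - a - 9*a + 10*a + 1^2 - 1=0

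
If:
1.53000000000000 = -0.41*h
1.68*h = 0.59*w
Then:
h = -3.73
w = -10.63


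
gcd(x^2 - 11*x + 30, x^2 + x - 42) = x - 6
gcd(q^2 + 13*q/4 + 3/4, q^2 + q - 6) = q + 3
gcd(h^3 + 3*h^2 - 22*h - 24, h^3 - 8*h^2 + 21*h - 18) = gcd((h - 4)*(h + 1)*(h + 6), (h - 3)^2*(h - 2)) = 1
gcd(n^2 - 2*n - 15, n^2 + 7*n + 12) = n + 3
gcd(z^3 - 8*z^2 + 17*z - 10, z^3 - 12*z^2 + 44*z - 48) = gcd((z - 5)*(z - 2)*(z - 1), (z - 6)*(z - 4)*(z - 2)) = z - 2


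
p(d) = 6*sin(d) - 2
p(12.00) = -5.22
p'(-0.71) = 4.55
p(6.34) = -1.66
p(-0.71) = -5.91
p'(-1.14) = 2.51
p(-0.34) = -4.00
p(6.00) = -3.68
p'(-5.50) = 4.25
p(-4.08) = 2.84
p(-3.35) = -0.76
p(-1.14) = -7.45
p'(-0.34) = 5.66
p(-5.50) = 2.23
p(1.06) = 3.23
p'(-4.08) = -3.55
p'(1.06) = 2.93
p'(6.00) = 5.76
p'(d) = 6*cos(d)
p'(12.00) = 5.06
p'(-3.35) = -5.87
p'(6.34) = 5.99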